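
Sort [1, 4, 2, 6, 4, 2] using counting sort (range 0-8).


Count array: [0, 1, 2, 0, 2, 0, 1, 0, 0]
Reconstruct: [1, 2, 2, 4, 4, 6]


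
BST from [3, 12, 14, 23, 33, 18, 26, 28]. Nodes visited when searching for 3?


BST root = 3
Search for 3: compare at each node
Path: [3]


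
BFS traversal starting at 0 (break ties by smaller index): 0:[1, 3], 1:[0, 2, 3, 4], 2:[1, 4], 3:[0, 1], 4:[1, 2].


BFS queue: start with [0]
Visit order: [0, 1, 3, 2, 4]


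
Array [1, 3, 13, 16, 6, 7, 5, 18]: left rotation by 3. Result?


Left rotate by 3: [16, 6, 7, 5, 18, 1, 3, 13]


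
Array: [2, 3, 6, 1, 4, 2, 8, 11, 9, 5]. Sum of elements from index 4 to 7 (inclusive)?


Prefix sums: [0, 2, 5, 11, 12, 16, 18, 26, 37, 46, 51]
Sum[4..7] = prefix[8] - prefix[4] = 37 - 12 = 25


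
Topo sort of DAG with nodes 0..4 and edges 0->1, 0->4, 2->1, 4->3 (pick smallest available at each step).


Kahn's algorithm, process smallest node first
Order: [0, 2, 1, 4, 3]


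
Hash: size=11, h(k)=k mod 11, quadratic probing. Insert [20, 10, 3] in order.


Insertions: 20->slot 9; 10->slot 10; 3->slot 3
Table: [None, None, None, 3, None, None, None, None, None, 20, 10]


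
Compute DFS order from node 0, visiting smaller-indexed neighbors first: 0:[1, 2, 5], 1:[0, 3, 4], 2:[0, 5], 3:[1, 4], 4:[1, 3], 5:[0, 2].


DFS stack-based: start with [0]
Visit order: [0, 1, 3, 4, 2, 5]


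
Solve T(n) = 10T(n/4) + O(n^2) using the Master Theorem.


a=10, b=4, c=2. log_4(10)=1.661 < c=2. Case 3: O(n^c) = O(n^2)
Complexity: O(n^2)


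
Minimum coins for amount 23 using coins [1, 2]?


dp[0]=0; dp[i]=1+min(dp[i-c] for c in coins)
...dp[18]=9, dp[19]=10, dp[20]=10, dp[21]=11, dp[22]=11, dp[23]=12
Minimum coins for 23 = 12


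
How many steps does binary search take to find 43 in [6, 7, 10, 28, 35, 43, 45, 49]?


Search for 43:
[0,7] mid=3 arr[3]=28
[4,7] mid=5 arr[5]=43
Total: 2 comparisons


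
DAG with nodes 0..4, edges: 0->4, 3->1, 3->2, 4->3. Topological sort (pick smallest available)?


Kahn's algorithm, process smallest node first
Order: [0, 4, 3, 1, 2]


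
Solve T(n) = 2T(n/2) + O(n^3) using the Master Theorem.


a=2, b=2, c=3. log_2(2)=1 < c=3. Case 3: O(n^c) = O(n^3)
Complexity: O(n^3)


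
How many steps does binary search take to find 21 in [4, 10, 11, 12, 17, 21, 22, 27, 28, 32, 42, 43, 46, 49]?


Search for 21:
[0,13] mid=6 arr[6]=22
[0,5] mid=2 arr[2]=11
[3,5] mid=4 arr[4]=17
[5,5] mid=5 arr[5]=21
Total: 4 comparisons


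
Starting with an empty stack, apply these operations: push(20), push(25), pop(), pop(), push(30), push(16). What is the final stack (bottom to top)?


push(20) -> [20]
push(25) -> [20, 25]
pop() returns 25 -> [20]
pop() returns 20 -> []
push(30) -> [30]
push(16) -> [30, 16]
Final stack (bottom to top): [30, 16]


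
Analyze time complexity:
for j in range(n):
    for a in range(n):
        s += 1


Per nesting level: O(n) * O(n) = O(n^2)
Complexity: O(n^2)


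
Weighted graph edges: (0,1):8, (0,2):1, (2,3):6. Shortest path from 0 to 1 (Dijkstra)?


Dijkstra from 0:
Distances: {0: 0, 1: 8, 2: 1, 3: 7}
Shortest distance to 1 = 8, path = [0, 1]


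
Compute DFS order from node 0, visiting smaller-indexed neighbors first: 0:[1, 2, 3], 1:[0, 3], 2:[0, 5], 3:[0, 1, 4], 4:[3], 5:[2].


DFS stack-based: start with [0]
Visit order: [0, 1, 3, 4, 2, 5]


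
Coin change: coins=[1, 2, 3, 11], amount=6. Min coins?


dp[0]=0; dp[i]=1+min(dp[i-c] for c in coins)
...dp[1]=1, dp[2]=1, dp[3]=1, dp[4]=2, dp[5]=2, dp[6]=2
Minimum coins for 6 = 2


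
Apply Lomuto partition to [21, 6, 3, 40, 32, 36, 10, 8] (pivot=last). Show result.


Elements <= 8 go left of pivot.
Result: [6, 3, 8, 40, 32, 36, 10, 21], pivot at index 2


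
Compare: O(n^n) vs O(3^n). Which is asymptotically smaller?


exponential (base 3) grows slower than n^n
O(3^n) is asymptotically smaller; O(n^n) grows faster


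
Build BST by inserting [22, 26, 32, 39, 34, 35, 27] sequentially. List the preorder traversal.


Root = 22; build tree by BST insertion.
Preorder traversal: [22, 26, 32, 27, 39, 34, 35]


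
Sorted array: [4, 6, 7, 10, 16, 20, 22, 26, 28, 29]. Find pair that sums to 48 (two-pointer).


Two pointers: lo=0, hi=9
Found pair: (20, 28) summing to 48


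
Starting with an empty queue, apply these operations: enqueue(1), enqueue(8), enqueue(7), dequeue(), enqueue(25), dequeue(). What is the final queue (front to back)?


enqueue(1) -> [1]
enqueue(8) -> [1, 8]
enqueue(7) -> [1, 8, 7]
dequeue() returns 1 -> [8, 7]
enqueue(25) -> [8, 7, 25]
dequeue() returns 8 -> [7, 25]
Final queue (front to back): [7, 25]


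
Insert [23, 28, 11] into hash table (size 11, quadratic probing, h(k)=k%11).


Insertions: 23->slot 1; 28->slot 6; 11->slot 0
Table: [11, 23, None, None, None, None, 28, None, None, None, None]


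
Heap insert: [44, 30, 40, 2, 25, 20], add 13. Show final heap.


Append 13: [44, 30, 40, 2, 25, 20, 13]
Bubble up: no swaps needed
Result: [44, 30, 40, 2, 25, 20, 13]


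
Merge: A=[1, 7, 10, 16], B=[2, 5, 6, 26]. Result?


Compare heads, take smaller each step.
Merged: [1, 2, 5, 6, 7, 10, 16, 26]


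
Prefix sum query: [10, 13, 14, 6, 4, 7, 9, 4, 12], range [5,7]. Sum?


Prefix sums: [0, 10, 23, 37, 43, 47, 54, 63, 67, 79]
Sum[5..7] = prefix[8] - prefix[5] = 67 - 47 = 20


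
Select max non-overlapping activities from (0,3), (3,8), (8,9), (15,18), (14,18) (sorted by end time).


Greedy: pick earliest-ending, then skip overlaps.
Selected (4 activities): [(0, 3), (3, 8), (8, 9), (15, 18)]


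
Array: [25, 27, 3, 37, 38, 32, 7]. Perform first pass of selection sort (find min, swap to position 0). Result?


After one pass: [3, 27, 25, 37, 38, 32, 7]


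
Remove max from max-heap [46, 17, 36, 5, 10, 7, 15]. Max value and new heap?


Max = 46
Replace root with last, heapify down
Resulting heap: [36, 17, 15, 5, 10, 7]


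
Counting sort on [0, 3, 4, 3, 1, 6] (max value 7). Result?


Count array: [1, 1, 0, 2, 1, 0, 1, 0]
Reconstruct: [0, 1, 3, 3, 4, 6]


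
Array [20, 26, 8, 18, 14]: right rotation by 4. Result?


Right rotate by 4: [26, 8, 18, 14, 20]


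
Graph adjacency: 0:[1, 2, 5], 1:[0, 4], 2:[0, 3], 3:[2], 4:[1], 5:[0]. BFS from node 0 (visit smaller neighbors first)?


BFS queue: start with [0]
Visit order: [0, 1, 2, 5, 4, 3]


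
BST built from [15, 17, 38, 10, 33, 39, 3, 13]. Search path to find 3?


BST root = 15
Search for 3: compare at each node
Path: [15, 10, 3]


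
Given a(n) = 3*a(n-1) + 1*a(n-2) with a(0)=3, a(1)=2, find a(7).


Build bottom-up:
...a(5)=317, a(6)=1047, a(7)=3*1047+1*317=3458


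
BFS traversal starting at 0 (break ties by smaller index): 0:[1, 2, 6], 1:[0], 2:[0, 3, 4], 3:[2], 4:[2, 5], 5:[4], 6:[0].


BFS queue: start with [0]
Visit order: [0, 1, 2, 6, 3, 4, 5]


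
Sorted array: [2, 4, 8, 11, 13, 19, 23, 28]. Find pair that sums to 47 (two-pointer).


Two pointers: lo=0, hi=7
Found pair: (19, 28) summing to 47


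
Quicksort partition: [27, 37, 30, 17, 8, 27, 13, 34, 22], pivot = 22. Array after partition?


Elements <= 22 go left of pivot.
Result: [17, 8, 13, 22, 37, 27, 30, 34, 27], pivot at index 3


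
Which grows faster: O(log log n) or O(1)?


constant grows slower than double-logarithmic
O(1) is asymptotically smaller; O(log log n) grows faster


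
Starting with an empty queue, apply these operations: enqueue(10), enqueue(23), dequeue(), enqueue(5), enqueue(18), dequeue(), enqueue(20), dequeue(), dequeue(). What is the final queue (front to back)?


enqueue(10) -> [10]
enqueue(23) -> [10, 23]
dequeue() returns 10 -> [23]
enqueue(5) -> [23, 5]
enqueue(18) -> [23, 5, 18]
dequeue() returns 23 -> [5, 18]
enqueue(20) -> [5, 18, 20]
dequeue() returns 5 -> [18, 20]
dequeue() returns 18 -> [20]
Final queue (front to back): [20]


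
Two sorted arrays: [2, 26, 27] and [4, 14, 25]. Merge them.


Compare heads, take smaller each step.
Merged: [2, 4, 14, 25, 26, 27]


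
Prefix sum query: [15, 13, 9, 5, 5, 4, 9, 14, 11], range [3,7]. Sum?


Prefix sums: [0, 15, 28, 37, 42, 47, 51, 60, 74, 85]
Sum[3..7] = prefix[8] - prefix[3] = 74 - 37 = 37


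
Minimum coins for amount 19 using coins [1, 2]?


dp[0]=0; dp[i]=1+min(dp[i-c] for c in coins)
...dp[14]=7, dp[15]=8, dp[16]=8, dp[17]=9, dp[18]=9, dp[19]=10
Minimum coins for 19 = 10


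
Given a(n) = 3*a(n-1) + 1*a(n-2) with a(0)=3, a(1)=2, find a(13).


Build bottom-up:
...a(11)=411473, a(12)=1359003, a(13)=3*1359003+1*411473=4488482


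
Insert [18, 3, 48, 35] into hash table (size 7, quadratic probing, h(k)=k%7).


Insertions: 18->slot 4; 3->slot 3; 48->slot 6; 35->slot 0
Table: [35, None, None, 3, 18, None, 48]


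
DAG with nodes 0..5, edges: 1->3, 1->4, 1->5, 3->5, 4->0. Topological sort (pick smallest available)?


Kahn's algorithm, process smallest node first
Order: [1, 2, 3, 4, 0, 5]


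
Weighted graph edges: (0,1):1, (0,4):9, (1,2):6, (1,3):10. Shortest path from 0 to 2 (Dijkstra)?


Dijkstra from 0:
Distances: {0: 0, 1: 1, 2: 7, 3: 11, 4: 9}
Shortest distance to 2 = 7, path = [0, 1, 2]


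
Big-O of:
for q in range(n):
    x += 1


Per nesting level: O(n) = O(n)
Complexity: O(n)


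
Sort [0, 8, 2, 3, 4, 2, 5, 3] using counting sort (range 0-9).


Count array: [1, 0, 2, 2, 1, 1, 0, 0, 1, 0]
Reconstruct: [0, 2, 2, 3, 3, 4, 5, 8]


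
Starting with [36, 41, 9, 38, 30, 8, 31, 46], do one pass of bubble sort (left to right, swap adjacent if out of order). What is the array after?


After one pass: [36, 9, 38, 30, 8, 31, 41, 46]


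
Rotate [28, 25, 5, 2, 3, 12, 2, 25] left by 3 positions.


Left rotate by 3: [2, 3, 12, 2, 25, 28, 25, 5]


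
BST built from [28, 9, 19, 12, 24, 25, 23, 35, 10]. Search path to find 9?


BST root = 28
Search for 9: compare at each node
Path: [28, 9]


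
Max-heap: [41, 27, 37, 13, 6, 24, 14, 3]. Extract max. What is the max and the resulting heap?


Max = 41
Replace root with last, heapify down
Resulting heap: [37, 27, 24, 13, 6, 3, 14]


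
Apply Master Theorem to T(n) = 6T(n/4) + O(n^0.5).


a=6, b=4, c=0.5. log_4(6)=1.292 > c=0.5. Case 1: O(n^log_b(a)) = O(n^1.292)
Complexity: O(n^1.292)


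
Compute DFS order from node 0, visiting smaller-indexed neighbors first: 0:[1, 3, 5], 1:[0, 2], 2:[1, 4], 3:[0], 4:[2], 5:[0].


DFS stack-based: start with [0]
Visit order: [0, 1, 2, 4, 3, 5]


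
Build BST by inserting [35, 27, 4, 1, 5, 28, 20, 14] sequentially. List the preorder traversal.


Root = 35; build tree by BST insertion.
Preorder traversal: [35, 27, 4, 1, 5, 20, 14, 28]


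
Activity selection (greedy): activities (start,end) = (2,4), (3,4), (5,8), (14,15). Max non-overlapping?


Greedy: pick earliest-ending, then skip overlaps.
Selected (3 activities): [(2, 4), (5, 8), (14, 15)]


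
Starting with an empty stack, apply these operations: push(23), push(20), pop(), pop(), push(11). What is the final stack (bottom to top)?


push(23) -> [23]
push(20) -> [23, 20]
pop() returns 20 -> [23]
pop() returns 23 -> []
push(11) -> [11]
Final stack (bottom to top): [11]


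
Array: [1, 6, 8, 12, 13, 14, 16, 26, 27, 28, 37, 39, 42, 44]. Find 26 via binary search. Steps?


Search for 26:
[0,13] mid=6 arr[6]=16
[7,13] mid=10 arr[10]=37
[7,9] mid=8 arr[8]=27
[7,7] mid=7 arr[7]=26
Total: 4 comparisons


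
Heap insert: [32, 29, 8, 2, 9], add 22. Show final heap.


Append 22: [32, 29, 8, 2, 9, 22]
Bubble up: swap idx 5(22) with idx 2(8)
Result: [32, 29, 22, 2, 9, 8]


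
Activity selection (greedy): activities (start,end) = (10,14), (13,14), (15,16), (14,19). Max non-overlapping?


Greedy: pick earliest-ending, then skip overlaps.
Selected (2 activities): [(10, 14), (15, 16)]


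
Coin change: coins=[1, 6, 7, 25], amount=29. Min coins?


dp[0]=0; dp[i]=1+min(dp[i-c] for c in coins)
...dp[24]=4, dp[25]=1, dp[26]=2, dp[27]=3, dp[28]=4, dp[29]=5
Minimum coins for 29 = 5


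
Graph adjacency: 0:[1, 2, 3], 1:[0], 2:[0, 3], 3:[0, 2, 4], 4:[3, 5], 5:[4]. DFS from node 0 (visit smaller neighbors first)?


DFS stack-based: start with [0]
Visit order: [0, 1, 2, 3, 4, 5]


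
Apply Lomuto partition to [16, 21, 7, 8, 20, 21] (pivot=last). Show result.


Elements <= 21 go left of pivot.
Result: [16, 21, 7, 8, 20, 21], pivot at index 5


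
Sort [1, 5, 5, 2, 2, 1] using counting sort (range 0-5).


Count array: [0, 2, 2, 0, 0, 2]
Reconstruct: [1, 1, 2, 2, 5, 5]


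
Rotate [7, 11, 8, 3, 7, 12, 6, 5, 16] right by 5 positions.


Right rotate by 5: [7, 12, 6, 5, 16, 7, 11, 8, 3]


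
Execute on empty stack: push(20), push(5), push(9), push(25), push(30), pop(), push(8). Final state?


push(20) -> [20]
push(5) -> [20, 5]
push(9) -> [20, 5, 9]
push(25) -> [20, 5, 9, 25]
push(30) -> [20, 5, 9, 25, 30]
pop() returns 30 -> [20, 5, 9, 25]
push(8) -> [20, 5, 9, 25, 8]
Final stack (bottom to top): [20, 5, 9, 25, 8]


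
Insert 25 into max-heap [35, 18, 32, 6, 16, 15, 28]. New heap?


Append 25: [35, 18, 32, 6, 16, 15, 28, 25]
Bubble up: swap idx 7(25) with idx 3(6); swap idx 3(25) with idx 1(18)
Result: [35, 25, 32, 18, 16, 15, 28, 6]


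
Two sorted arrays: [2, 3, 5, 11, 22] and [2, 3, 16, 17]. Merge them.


Compare heads, take smaller each step.
Merged: [2, 2, 3, 3, 5, 11, 16, 17, 22]


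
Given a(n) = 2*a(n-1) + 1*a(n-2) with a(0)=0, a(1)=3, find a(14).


Build bottom-up:
...a(12)=41580, a(13)=100383, a(14)=2*100383+1*41580=242346


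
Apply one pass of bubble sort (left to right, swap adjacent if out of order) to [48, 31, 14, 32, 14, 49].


After one pass: [31, 14, 32, 14, 48, 49]


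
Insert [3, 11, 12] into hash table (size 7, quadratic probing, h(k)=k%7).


Insertions: 3->slot 3; 11->slot 4; 12->slot 5
Table: [None, None, None, 3, 11, 12, None]


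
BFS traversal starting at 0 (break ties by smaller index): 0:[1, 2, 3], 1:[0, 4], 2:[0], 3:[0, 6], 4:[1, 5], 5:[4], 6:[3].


BFS queue: start with [0]
Visit order: [0, 1, 2, 3, 4, 6, 5]


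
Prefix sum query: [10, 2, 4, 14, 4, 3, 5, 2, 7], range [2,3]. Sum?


Prefix sums: [0, 10, 12, 16, 30, 34, 37, 42, 44, 51]
Sum[2..3] = prefix[4] - prefix[2] = 30 - 12 = 18


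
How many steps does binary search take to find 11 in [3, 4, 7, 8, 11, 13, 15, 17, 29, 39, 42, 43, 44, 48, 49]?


Search for 11:
[0,14] mid=7 arr[7]=17
[0,6] mid=3 arr[3]=8
[4,6] mid=5 arr[5]=13
[4,4] mid=4 arr[4]=11
Total: 4 comparisons


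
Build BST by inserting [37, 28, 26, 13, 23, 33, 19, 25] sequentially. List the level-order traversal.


Root = 37; build tree by BST insertion.
Level-Order traversal: [37, 28, 26, 33, 13, 23, 19, 25]


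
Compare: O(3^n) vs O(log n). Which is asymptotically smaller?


logarithmic grows slower than exponential (base 3)
O(log n) is asymptotically smaller; O(3^n) grows faster


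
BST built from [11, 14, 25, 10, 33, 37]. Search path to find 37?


BST root = 11
Search for 37: compare at each node
Path: [11, 14, 25, 33, 37]


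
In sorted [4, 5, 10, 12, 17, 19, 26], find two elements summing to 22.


Two pointers: lo=0, hi=6
Found pair: (5, 17) summing to 22


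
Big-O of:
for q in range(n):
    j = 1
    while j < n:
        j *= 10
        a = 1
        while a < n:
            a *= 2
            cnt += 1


Per nesting level: O(n) * O(log n) * O(log n) = O(n (log n)^2)
Complexity: O(n (log n)^2)


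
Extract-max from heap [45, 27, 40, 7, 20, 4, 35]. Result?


Max = 45
Replace root with last, heapify down
Resulting heap: [40, 27, 35, 7, 20, 4]


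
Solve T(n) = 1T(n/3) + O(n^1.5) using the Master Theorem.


a=1, b=3, c=1.5. log_3(1)=0 < c=1.5. Case 3: O(n^c) = O(n^1.500)
Complexity: O(n^1.500)


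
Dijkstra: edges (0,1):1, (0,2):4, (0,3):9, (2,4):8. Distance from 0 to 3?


Dijkstra from 0:
Distances: {0: 0, 1: 1, 2: 4, 3: 9, 4: 12}
Shortest distance to 3 = 9, path = [0, 3]


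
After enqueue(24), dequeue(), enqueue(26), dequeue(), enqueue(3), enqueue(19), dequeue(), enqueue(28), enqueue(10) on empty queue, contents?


enqueue(24) -> [24]
dequeue() returns 24 -> []
enqueue(26) -> [26]
dequeue() returns 26 -> []
enqueue(3) -> [3]
enqueue(19) -> [3, 19]
dequeue() returns 3 -> [19]
enqueue(28) -> [19, 28]
enqueue(10) -> [19, 28, 10]
Final queue (front to back): [19, 28, 10]


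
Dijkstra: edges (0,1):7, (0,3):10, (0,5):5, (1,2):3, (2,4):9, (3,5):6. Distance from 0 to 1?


Dijkstra from 0:
Distances: {0: 0, 1: 7, 2: 10, 3: 10, 4: 19, 5: 5}
Shortest distance to 1 = 7, path = [0, 1]


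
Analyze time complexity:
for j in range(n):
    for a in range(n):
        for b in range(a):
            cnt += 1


Per nesting level: O(n) * O(n) * O(n) [triangular over a] = O(n^3)
Complexity: O(n^3)


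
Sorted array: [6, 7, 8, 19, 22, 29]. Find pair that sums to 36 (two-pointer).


Two pointers: lo=0, hi=5
Found pair: (7, 29) summing to 36


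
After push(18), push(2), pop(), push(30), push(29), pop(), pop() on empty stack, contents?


push(18) -> [18]
push(2) -> [18, 2]
pop() returns 2 -> [18]
push(30) -> [18, 30]
push(29) -> [18, 30, 29]
pop() returns 29 -> [18, 30]
pop() returns 30 -> [18]
Final stack (bottom to top): [18]


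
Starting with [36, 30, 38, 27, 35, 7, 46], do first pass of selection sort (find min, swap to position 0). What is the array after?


After one pass: [7, 30, 38, 27, 35, 36, 46]


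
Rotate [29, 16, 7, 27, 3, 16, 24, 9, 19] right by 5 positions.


Right rotate by 5: [3, 16, 24, 9, 19, 29, 16, 7, 27]


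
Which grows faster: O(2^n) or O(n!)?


exponential grows slower than factorial
O(2^n) is asymptotically smaller; O(n!) grows faster


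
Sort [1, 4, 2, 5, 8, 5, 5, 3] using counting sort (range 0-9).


Count array: [0, 1, 1, 1, 1, 3, 0, 0, 1, 0]
Reconstruct: [1, 2, 3, 4, 5, 5, 5, 8]


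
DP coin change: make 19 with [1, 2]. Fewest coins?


dp[0]=0; dp[i]=1+min(dp[i-c] for c in coins)
...dp[14]=7, dp[15]=8, dp[16]=8, dp[17]=9, dp[18]=9, dp[19]=10
Minimum coins for 19 = 10


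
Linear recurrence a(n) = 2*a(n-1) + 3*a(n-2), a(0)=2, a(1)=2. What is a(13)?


Build bottom-up:
...a(11)=177146, a(12)=531442, a(13)=2*531442+3*177146=1594322


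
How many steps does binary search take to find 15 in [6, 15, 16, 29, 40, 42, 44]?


Search for 15:
[0,6] mid=3 arr[3]=29
[0,2] mid=1 arr[1]=15
Total: 2 comparisons


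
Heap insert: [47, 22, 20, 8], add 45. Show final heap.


Append 45: [47, 22, 20, 8, 45]
Bubble up: swap idx 4(45) with idx 1(22)
Result: [47, 45, 20, 8, 22]


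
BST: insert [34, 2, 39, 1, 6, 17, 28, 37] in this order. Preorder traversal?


Root = 34; build tree by BST insertion.
Preorder traversal: [34, 2, 1, 6, 17, 28, 39, 37]


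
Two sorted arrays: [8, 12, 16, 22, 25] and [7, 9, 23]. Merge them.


Compare heads, take smaller each step.
Merged: [7, 8, 9, 12, 16, 22, 23, 25]


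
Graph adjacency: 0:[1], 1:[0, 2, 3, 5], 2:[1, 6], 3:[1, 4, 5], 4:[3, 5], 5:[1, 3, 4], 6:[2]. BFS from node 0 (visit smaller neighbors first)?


BFS queue: start with [0]
Visit order: [0, 1, 2, 3, 5, 6, 4]


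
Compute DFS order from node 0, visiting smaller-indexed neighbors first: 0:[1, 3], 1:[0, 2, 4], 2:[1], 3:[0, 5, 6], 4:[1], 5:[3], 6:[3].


DFS stack-based: start with [0]
Visit order: [0, 1, 2, 4, 3, 5, 6]


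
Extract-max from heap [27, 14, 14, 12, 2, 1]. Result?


Max = 27
Replace root with last, heapify down
Resulting heap: [14, 12, 14, 1, 2]


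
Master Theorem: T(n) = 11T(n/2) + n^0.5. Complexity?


a=11, b=2, c=0.5. log_2(11)=3.459 > c=0.5. Case 1: O(n^log_b(a)) = O(n^3.459)
Complexity: O(n^3.459)


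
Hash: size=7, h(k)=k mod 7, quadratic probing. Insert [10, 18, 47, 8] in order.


Insertions: 10->slot 3; 18->slot 4; 47->slot 5; 8->slot 1
Table: [None, 8, None, 10, 18, 47, None]


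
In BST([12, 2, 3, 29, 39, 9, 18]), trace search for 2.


BST root = 12
Search for 2: compare at each node
Path: [12, 2]


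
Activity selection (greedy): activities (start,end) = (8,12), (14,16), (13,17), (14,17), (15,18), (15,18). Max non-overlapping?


Greedy: pick earliest-ending, then skip overlaps.
Selected (2 activities): [(8, 12), (14, 16)]


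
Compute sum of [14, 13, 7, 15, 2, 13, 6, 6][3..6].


Prefix sums: [0, 14, 27, 34, 49, 51, 64, 70, 76]
Sum[3..6] = prefix[7] - prefix[3] = 70 - 34 = 36


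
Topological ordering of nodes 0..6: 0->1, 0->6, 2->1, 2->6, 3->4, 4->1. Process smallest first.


Kahn's algorithm, process smallest node first
Order: [0, 2, 3, 4, 1, 5, 6]


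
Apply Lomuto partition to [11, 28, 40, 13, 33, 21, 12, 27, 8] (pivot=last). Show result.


Elements <= 8 go left of pivot.
Result: [8, 28, 40, 13, 33, 21, 12, 27, 11], pivot at index 0


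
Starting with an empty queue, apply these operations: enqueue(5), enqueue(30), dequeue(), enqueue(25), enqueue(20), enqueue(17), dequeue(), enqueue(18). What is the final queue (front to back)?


enqueue(5) -> [5]
enqueue(30) -> [5, 30]
dequeue() returns 5 -> [30]
enqueue(25) -> [30, 25]
enqueue(20) -> [30, 25, 20]
enqueue(17) -> [30, 25, 20, 17]
dequeue() returns 30 -> [25, 20, 17]
enqueue(18) -> [25, 20, 17, 18]
Final queue (front to back): [25, 20, 17, 18]


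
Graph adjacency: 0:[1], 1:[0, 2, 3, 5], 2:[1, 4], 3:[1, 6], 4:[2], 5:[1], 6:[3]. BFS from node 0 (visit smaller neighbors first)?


BFS queue: start with [0]
Visit order: [0, 1, 2, 3, 5, 4, 6]


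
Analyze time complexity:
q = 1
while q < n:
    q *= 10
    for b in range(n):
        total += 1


Per nesting level: O(log n) * O(n) = O(n log n)
Complexity: O(n log n)


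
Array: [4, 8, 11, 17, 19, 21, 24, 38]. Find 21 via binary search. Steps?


Search for 21:
[0,7] mid=3 arr[3]=17
[4,7] mid=5 arr[5]=21
Total: 2 comparisons


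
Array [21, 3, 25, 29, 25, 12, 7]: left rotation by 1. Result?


Left rotate by 1: [3, 25, 29, 25, 12, 7, 21]


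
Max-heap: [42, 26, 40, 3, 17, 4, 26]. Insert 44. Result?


Append 44: [42, 26, 40, 3, 17, 4, 26, 44]
Bubble up: swap idx 7(44) with idx 3(3); swap idx 3(44) with idx 1(26); swap idx 1(44) with idx 0(42)
Result: [44, 42, 40, 26, 17, 4, 26, 3]


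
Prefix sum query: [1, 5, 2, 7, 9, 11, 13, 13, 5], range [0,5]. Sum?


Prefix sums: [0, 1, 6, 8, 15, 24, 35, 48, 61, 66]
Sum[0..5] = prefix[6] - prefix[0] = 35 - 0 = 35


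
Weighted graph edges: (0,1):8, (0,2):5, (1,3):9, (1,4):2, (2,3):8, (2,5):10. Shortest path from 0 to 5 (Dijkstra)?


Dijkstra from 0:
Distances: {0: 0, 1: 8, 2: 5, 3: 13, 4: 10, 5: 15}
Shortest distance to 5 = 15, path = [0, 2, 5]


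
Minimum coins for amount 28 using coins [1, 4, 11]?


dp[0]=0; dp[i]=1+min(dp[i-c] for c in coins)
...dp[23]=3, dp[24]=4, dp[25]=5, dp[26]=3, dp[27]=4, dp[28]=5
Minimum coins for 28 = 5


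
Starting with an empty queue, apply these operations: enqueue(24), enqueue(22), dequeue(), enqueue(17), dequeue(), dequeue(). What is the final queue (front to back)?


enqueue(24) -> [24]
enqueue(22) -> [24, 22]
dequeue() returns 24 -> [22]
enqueue(17) -> [22, 17]
dequeue() returns 22 -> [17]
dequeue() returns 17 -> []
Final queue (front to back): []


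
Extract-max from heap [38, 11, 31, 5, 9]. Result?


Max = 38
Replace root with last, heapify down
Resulting heap: [31, 11, 9, 5]


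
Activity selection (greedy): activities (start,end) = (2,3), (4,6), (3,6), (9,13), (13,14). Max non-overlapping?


Greedy: pick earliest-ending, then skip overlaps.
Selected (4 activities): [(2, 3), (4, 6), (9, 13), (13, 14)]


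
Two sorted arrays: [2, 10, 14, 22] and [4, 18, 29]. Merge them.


Compare heads, take smaller each step.
Merged: [2, 4, 10, 14, 18, 22, 29]


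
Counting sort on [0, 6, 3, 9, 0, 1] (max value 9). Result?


Count array: [2, 1, 0, 1, 0, 0, 1, 0, 0, 1]
Reconstruct: [0, 0, 1, 3, 6, 9]


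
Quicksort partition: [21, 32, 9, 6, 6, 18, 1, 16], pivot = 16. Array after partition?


Elements <= 16 go left of pivot.
Result: [9, 6, 6, 1, 16, 18, 32, 21], pivot at index 4


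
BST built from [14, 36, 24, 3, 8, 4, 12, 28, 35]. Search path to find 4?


BST root = 14
Search for 4: compare at each node
Path: [14, 3, 8, 4]


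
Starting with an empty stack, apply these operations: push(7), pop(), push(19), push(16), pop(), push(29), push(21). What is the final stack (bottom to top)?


push(7) -> [7]
pop() returns 7 -> []
push(19) -> [19]
push(16) -> [19, 16]
pop() returns 16 -> [19]
push(29) -> [19, 29]
push(21) -> [19, 29, 21]
Final stack (bottom to top): [19, 29, 21]


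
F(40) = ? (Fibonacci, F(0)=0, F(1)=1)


F(n)=F(n-1)+F(n-2)
...F(38)=39088169, F(39)=63245986, F(40)=102334155


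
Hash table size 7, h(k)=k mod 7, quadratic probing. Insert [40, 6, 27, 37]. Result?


Insertions: 40->slot 5; 6->slot 6; 27->slot 0; 37->slot 2
Table: [27, None, 37, None, None, 40, 6]


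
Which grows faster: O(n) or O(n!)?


linear grows slower than factorial
O(n) is asymptotically smaller; O(n!) grows faster


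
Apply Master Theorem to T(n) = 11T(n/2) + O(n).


a=11, b=2, c=1. log_2(11)=3.459 > c=1. Case 1: O(n^log_b(a)) = O(n^3.459)
Complexity: O(n^3.459)


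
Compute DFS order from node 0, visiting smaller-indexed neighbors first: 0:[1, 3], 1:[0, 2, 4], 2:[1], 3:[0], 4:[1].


DFS stack-based: start with [0]
Visit order: [0, 1, 2, 4, 3]


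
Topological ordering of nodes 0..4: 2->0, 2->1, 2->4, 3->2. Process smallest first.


Kahn's algorithm, process smallest node first
Order: [3, 2, 0, 1, 4]


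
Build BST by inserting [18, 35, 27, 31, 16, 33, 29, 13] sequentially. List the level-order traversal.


Root = 18; build tree by BST insertion.
Level-Order traversal: [18, 16, 35, 13, 27, 31, 29, 33]


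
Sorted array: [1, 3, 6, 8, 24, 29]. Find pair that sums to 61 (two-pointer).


Two pointers: lo=0, hi=5
No pair sums to 61


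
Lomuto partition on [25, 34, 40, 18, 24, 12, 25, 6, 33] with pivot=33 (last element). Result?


Elements <= 33 go left of pivot.
Result: [25, 18, 24, 12, 25, 6, 33, 34, 40], pivot at index 6


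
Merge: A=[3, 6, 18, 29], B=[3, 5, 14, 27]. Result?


Compare heads, take smaller each step.
Merged: [3, 3, 5, 6, 14, 18, 27, 29]


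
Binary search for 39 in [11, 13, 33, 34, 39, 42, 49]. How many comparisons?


Search for 39:
[0,6] mid=3 arr[3]=34
[4,6] mid=5 arr[5]=42
[4,4] mid=4 arr[4]=39
Total: 3 comparisons


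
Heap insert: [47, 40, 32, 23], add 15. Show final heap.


Append 15: [47, 40, 32, 23, 15]
Bubble up: no swaps needed
Result: [47, 40, 32, 23, 15]


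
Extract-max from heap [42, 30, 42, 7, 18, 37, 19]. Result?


Max = 42
Replace root with last, heapify down
Resulting heap: [42, 30, 37, 7, 18, 19]


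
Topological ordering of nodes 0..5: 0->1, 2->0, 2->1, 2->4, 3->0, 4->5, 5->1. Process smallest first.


Kahn's algorithm, process smallest node first
Order: [2, 3, 0, 4, 5, 1]


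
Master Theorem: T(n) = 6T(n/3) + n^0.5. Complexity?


a=6, b=3, c=0.5. log_3(6)=1.631 > c=0.5. Case 1: O(n^log_b(a)) = O(n^1.631)
Complexity: O(n^1.631)


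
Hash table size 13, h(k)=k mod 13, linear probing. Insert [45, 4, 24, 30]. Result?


Insertions: 45->slot 6; 4->slot 4; 24->slot 11; 30->slot 5
Table: [None, None, None, None, 4, 30, 45, None, None, None, None, 24, None]


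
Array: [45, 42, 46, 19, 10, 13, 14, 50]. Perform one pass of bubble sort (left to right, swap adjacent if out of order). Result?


After one pass: [42, 45, 19, 10, 13, 14, 46, 50]


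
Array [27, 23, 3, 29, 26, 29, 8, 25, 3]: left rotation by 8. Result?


Left rotate by 8: [3, 27, 23, 3, 29, 26, 29, 8, 25]


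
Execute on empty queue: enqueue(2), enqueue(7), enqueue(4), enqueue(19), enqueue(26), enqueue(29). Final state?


enqueue(2) -> [2]
enqueue(7) -> [2, 7]
enqueue(4) -> [2, 7, 4]
enqueue(19) -> [2, 7, 4, 19]
enqueue(26) -> [2, 7, 4, 19, 26]
enqueue(29) -> [2, 7, 4, 19, 26, 29]
Final queue (front to back): [2, 7, 4, 19, 26, 29]


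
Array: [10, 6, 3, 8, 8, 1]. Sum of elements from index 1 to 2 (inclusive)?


Prefix sums: [0, 10, 16, 19, 27, 35, 36]
Sum[1..2] = prefix[3] - prefix[1] = 19 - 10 = 9


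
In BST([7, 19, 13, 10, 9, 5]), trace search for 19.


BST root = 7
Search for 19: compare at each node
Path: [7, 19]


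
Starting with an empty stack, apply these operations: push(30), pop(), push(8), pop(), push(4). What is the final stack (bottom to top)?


push(30) -> [30]
pop() returns 30 -> []
push(8) -> [8]
pop() returns 8 -> []
push(4) -> [4]
Final stack (bottom to top): [4]


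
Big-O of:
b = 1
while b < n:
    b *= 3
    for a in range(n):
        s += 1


Per nesting level: O(log n) * O(n) = O(n log n)
Complexity: O(n log n)


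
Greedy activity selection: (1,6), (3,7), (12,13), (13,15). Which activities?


Greedy: pick earliest-ending, then skip overlaps.
Selected (3 activities): [(1, 6), (12, 13), (13, 15)]


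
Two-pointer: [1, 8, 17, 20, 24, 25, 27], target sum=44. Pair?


Two pointers: lo=0, hi=6
Found pair: (17, 27) summing to 44


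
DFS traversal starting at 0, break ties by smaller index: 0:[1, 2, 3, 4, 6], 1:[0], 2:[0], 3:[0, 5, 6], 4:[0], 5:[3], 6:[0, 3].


DFS stack-based: start with [0]
Visit order: [0, 1, 2, 3, 5, 6, 4]


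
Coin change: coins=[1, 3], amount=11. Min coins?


dp[0]=0; dp[i]=1+min(dp[i-c] for c in coins)
...dp[6]=2, dp[7]=3, dp[8]=4, dp[9]=3, dp[10]=4, dp[11]=5
Minimum coins for 11 = 5


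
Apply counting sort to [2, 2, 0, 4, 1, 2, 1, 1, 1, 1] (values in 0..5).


Count array: [1, 5, 3, 0, 1, 0]
Reconstruct: [0, 1, 1, 1, 1, 1, 2, 2, 2, 4]


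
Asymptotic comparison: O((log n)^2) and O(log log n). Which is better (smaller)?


double-logarithmic grows slower than polylogarithmic
O(log log n) is asymptotically smaller; O((log n)^2) grows faster


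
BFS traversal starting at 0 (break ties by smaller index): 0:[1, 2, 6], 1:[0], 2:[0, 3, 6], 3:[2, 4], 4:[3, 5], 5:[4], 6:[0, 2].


BFS queue: start with [0]
Visit order: [0, 1, 2, 6, 3, 4, 5]


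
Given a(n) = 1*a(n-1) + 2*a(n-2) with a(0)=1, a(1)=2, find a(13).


Build bottom-up:
...a(11)=2048, a(12)=4096, a(13)=1*4096+2*2048=8192


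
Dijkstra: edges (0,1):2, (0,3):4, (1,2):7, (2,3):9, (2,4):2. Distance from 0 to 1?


Dijkstra from 0:
Distances: {0: 0, 1: 2, 2: 9, 3: 4, 4: 11}
Shortest distance to 1 = 2, path = [0, 1]


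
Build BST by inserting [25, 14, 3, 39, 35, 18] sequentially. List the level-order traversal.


Root = 25; build tree by BST insertion.
Level-Order traversal: [25, 14, 39, 3, 18, 35]


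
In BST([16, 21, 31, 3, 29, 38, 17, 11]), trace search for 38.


BST root = 16
Search for 38: compare at each node
Path: [16, 21, 31, 38]


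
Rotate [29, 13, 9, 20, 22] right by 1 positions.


Right rotate by 1: [22, 29, 13, 9, 20]


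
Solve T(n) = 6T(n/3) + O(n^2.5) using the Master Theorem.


a=6, b=3, c=2.5. log_3(6)=1.631 < c=2.5. Case 3: O(n^c) = O(n^2.500)
Complexity: O(n^2.500)


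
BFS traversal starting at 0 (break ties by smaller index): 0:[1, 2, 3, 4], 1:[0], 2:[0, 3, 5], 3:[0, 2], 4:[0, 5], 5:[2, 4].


BFS queue: start with [0]
Visit order: [0, 1, 2, 3, 4, 5]


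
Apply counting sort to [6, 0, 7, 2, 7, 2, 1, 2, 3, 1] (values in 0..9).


Count array: [1, 2, 3, 1, 0, 0, 1, 2, 0, 0]
Reconstruct: [0, 1, 1, 2, 2, 2, 3, 6, 7, 7]


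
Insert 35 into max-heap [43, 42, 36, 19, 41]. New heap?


Append 35: [43, 42, 36, 19, 41, 35]
Bubble up: no swaps needed
Result: [43, 42, 36, 19, 41, 35]


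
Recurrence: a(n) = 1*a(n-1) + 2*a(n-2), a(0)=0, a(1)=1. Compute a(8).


Build bottom-up:
...a(6)=21, a(7)=43, a(8)=1*43+2*21=85


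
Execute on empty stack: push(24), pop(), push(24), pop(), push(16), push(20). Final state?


push(24) -> [24]
pop() returns 24 -> []
push(24) -> [24]
pop() returns 24 -> []
push(16) -> [16]
push(20) -> [16, 20]
Final stack (bottom to top): [16, 20]


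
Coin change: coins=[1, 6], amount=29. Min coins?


dp[0]=0; dp[i]=1+min(dp[i-c] for c in coins)
...dp[24]=4, dp[25]=5, dp[26]=6, dp[27]=7, dp[28]=8, dp[29]=9
Minimum coins for 29 = 9


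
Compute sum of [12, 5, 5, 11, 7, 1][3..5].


Prefix sums: [0, 12, 17, 22, 33, 40, 41]
Sum[3..5] = prefix[6] - prefix[3] = 41 - 22 = 19


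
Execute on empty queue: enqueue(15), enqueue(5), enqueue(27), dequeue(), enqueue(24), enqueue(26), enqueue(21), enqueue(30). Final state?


enqueue(15) -> [15]
enqueue(5) -> [15, 5]
enqueue(27) -> [15, 5, 27]
dequeue() returns 15 -> [5, 27]
enqueue(24) -> [5, 27, 24]
enqueue(26) -> [5, 27, 24, 26]
enqueue(21) -> [5, 27, 24, 26, 21]
enqueue(30) -> [5, 27, 24, 26, 21, 30]
Final queue (front to back): [5, 27, 24, 26, 21, 30]


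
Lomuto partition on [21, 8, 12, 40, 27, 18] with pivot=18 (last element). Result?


Elements <= 18 go left of pivot.
Result: [8, 12, 18, 40, 27, 21], pivot at index 2


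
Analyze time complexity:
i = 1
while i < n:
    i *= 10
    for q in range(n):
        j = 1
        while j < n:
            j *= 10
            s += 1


Per nesting level: O(log n) * O(n) * O(log n) = O(n (log n)^2)
Complexity: O(n (log n)^2)


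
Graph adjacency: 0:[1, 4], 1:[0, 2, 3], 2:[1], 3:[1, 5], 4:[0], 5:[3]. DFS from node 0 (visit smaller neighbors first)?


DFS stack-based: start with [0]
Visit order: [0, 1, 2, 3, 5, 4]


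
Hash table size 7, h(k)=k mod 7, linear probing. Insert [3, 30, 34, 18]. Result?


Insertions: 3->slot 3; 30->slot 2; 34->slot 6; 18->slot 4
Table: [None, None, 30, 3, 18, None, 34]


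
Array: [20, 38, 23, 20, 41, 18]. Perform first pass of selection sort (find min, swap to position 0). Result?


After one pass: [18, 38, 23, 20, 41, 20]


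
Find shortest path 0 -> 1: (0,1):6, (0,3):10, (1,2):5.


Dijkstra from 0:
Distances: {0: 0, 1: 6, 2: 11, 3: 10}
Shortest distance to 1 = 6, path = [0, 1]


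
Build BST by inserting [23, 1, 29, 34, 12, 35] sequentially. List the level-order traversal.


Root = 23; build tree by BST insertion.
Level-Order traversal: [23, 1, 29, 12, 34, 35]


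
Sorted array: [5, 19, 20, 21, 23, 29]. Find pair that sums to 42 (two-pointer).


Two pointers: lo=0, hi=5
Found pair: (19, 23) summing to 42


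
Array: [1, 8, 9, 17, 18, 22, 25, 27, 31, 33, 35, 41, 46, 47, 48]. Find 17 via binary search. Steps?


Search for 17:
[0,14] mid=7 arr[7]=27
[0,6] mid=3 arr[3]=17
Total: 2 comparisons


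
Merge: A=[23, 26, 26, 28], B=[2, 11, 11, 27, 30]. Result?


Compare heads, take smaller each step.
Merged: [2, 11, 11, 23, 26, 26, 27, 28, 30]


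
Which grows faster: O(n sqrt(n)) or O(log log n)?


double-logarithmic grows slower than n^1.5
O(log log n) is asymptotically smaller; O(n sqrt(n)) grows faster


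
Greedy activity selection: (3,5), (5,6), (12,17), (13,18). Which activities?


Greedy: pick earliest-ending, then skip overlaps.
Selected (3 activities): [(3, 5), (5, 6), (12, 17)]


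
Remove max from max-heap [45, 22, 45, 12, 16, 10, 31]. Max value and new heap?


Max = 45
Replace root with last, heapify down
Resulting heap: [45, 22, 31, 12, 16, 10]


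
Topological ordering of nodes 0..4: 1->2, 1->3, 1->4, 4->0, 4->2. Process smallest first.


Kahn's algorithm, process smallest node first
Order: [1, 3, 4, 0, 2]


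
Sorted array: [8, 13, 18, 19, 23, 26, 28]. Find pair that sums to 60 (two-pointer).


Two pointers: lo=0, hi=6
No pair sums to 60


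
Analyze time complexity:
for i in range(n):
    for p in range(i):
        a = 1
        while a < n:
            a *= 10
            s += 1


Per nesting level: O(n) * O(n) [triangular over i] * O(log n) = O(n^2 log n)
Complexity: O(n^2 log n)


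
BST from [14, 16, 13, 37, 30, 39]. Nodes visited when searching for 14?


BST root = 14
Search for 14: compare at each node
Path: [14]


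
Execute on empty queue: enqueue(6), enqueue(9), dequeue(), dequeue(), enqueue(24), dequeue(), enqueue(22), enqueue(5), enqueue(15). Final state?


enqueue(6) -> [6]
enqueue(9) -> [6, 9]
dequeue() returns 6 -> [9]
dequeue() returns 9 -> []
enqueue(24) -> [24]
dequeue() returns 24 -> []
enqueue(22) -> [22]
enqueue(5) -> [22, 5]
enqueue(15) -> [22, 5, 15]
Final queue (front to back): [22, 5, 15]


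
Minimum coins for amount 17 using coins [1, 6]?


dp[0]=0; dp[i]=1+min(dp[i-c] for c in coins)
...dp[12]=2, dp[13]=3, dp[14]=4, dp[15]=5, dp[16]=6, dp[17]=7
Minimum coins for 17 = 7


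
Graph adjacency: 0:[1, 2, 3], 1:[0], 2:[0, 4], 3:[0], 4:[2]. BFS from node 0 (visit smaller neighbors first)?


BFS queue: start with [0]
Visit order: [0, 1, 2, 3, 4]


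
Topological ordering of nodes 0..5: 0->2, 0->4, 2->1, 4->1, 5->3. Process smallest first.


Kahn's algorithm, process smallest node first
Order: [0, 2, 4, 1, 5, 3]


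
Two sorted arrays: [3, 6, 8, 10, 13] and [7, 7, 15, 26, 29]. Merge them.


Compare heads, take smaller each step.
Merged: [3, 6, 7, 7, 8, 10, 13, 15, 26, 29]


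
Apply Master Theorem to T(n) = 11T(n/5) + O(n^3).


a=11, b=5, c=3. log_5(11)=1.490 < c=3. Case 3: O(n^c) = O(n^3)
Complexity: O(n^3)


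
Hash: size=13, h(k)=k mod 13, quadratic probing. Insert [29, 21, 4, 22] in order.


Insertions: 29->slot 3; 21->slot 8; 4->slot 4; 22->slot 9
Table: [None, None, None, 29, 4, None, None, None, 21, 22, None, None, None]


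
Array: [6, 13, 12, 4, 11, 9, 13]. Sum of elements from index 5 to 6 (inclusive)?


Prefix sums: [0, 6, 19, 31, 35, 46, 55, 68]
Sum[5..6] = prefix[7] - prefix[5] = 68 - 46 = 22


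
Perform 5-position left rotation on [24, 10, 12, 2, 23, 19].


Left rotate by 5: [19, 24, 10, 12, 2, 23]


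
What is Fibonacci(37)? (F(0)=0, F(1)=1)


F(n)=F(n-1)+F(n-2)
...F(35)=9227465, F(36)=14930352, F(37)=24157817


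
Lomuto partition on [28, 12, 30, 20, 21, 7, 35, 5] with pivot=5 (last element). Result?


Elements <= 5 go left of pivot.
Result: [5, 12, 30, 20, 21, 7, 35, 28], pivot at index 0


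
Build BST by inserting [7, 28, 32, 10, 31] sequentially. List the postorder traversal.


Root = 7; build tree by BST insertion.
Postorder traversal: [10, 31, 32, 28, 7]


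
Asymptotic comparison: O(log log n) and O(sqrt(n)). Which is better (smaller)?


double-logarithmic grows slower than sublinear
O(log log n) is asymptotically smaller; O(sqrt(n)) grows faster


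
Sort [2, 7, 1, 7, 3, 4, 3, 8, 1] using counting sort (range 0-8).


Count array: [0, 2, 1, 2, 1, 0, 0, 2, 1]
Reconstruct: [1, 1, 2, 3, 3, 4, 7, 7, 8]


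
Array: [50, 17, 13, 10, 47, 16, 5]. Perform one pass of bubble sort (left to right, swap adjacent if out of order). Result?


After one pass: [17, 13, 10, 47, 16, 5, 50]


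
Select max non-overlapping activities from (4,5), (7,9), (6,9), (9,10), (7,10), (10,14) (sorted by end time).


Greedy: pick earliest-ending, then skip overlaps.
Selected (4 activities): [(4, 5), (7, 9), (9, 10), (10, 14)]


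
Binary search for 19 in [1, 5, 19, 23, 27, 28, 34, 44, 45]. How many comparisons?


Search for 19:
[0,8] mid=4 arr[4]=27
[0,3] mid=1 arr[1]=5
[2,3] mid=2 arr[2]=19
Total: 3 comparisons


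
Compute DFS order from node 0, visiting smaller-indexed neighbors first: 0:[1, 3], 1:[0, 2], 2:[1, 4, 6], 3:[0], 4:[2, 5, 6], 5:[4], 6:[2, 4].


DFS stack-based: start with [0]
Visit order: [0, 1, 2, 4, 5, 6, 3]


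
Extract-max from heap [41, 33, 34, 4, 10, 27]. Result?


Max = 41
Replace root with last, heapify down
Resulting heap: [34, 33, 27, 4, 10]


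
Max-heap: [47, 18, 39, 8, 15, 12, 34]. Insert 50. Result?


Append 50: [47, 18, 39, 8, 15, 12, 34, 50]
Bubble up: swap idx 7(50) with idx 3(8); swap idx 3(50) with idx 1(18); swap idx 1(50) with idx 0(47)
Result: [50, 47, 39, 18, 15, 12, 34, 8]
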